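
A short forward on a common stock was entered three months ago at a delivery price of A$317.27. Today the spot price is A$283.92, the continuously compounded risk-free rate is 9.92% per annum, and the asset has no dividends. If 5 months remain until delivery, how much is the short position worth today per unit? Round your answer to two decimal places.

Current fair forward for the remaining 5 months: F = S·e^(r·T), r = 0.0992
F = 283.92 · e^(0.0992 × 5/12) = 283.92 × 1.042199 = 295.9011
Value of long forward = (F − K)·e^(−rT) = (295.9011 − 317.27) · e^(−0.0992·5/12)
= -21.3689 × 0.959509 = -20.50
Short position value = −(long value) = A$20.50

A$20.50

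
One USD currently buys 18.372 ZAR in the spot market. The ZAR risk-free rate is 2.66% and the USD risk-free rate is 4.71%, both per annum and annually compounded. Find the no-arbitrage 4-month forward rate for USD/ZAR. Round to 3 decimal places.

18.251

By covered interest parity, F = S · (1+r_ZAR)^T / (1+r_USD)^T
= 18.372 × 1.008789 / 1.015460 = 18.372 × 0.993431
F = 18.251 ZAR per USD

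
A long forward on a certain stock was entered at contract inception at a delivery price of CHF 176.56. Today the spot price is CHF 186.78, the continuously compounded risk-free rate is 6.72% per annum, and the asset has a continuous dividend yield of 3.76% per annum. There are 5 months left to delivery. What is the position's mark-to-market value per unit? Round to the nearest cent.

Current fair forward for the remaining 5 months: F = S·e^((r − q)·T), (r − q) = 0.0672 − 0.0376 = 0.0296
F = 186.78 · e^(0.0296 × 5/12) = 186.78 × 1.012410 = 189.0979
Value of long forward = (F − K)·e^(−rT) = (189.0979 − 176.56) · e^(−0.0672·5/12)
= 12.5379 × 0.972388 = 12.19

CHF 12.19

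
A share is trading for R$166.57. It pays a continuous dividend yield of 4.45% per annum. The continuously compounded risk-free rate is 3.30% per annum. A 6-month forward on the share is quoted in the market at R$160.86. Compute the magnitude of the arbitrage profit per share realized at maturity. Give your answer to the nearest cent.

R$4.75 per share

Fair forward: F* = S·e^(carry·T), with carry = (r − q) = 0.0330 − 0.0445 = -0.0115
F* = 166.57 · e^(-0.0115 × 6/12) = 166.57 · e^-0.005750 = 166.57 × 0.994266 = R$165.6149
Market R$160.86 < fair R$165.6149: forward underpriced → reverse cash-and-carry (short spot, go long the forward).
At maturity, profit = |F_mkt − F*| = |160.86 − 165.6149| = R$4.75 per share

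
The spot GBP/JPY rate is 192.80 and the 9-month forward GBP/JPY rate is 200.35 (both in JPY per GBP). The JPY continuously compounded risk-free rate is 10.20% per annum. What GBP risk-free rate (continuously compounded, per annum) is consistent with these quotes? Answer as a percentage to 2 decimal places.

5.08%

F = S·e^((r_JPY − r_GBP)T) ⇒ r_GBP = r_JPY − ln(F/S)/T
ln(200.35/192.80) = 0.038412; /(9/12) = 0.051216
r_GBP = 0.1020 − 0.051216 = 0.050784
r_GBP = 5.08%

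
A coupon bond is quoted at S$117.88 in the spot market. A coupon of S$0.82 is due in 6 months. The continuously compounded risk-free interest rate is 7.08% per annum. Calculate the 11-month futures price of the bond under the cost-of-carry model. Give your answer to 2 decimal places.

PV(coupons) I = 0.82·e^(−0.0708·6/12)
I = 0.7915
F = (S − I)·e^(rT) = (117.88 − 0.7915) · e^(0.0708·11/12)
= 117.0885 · e^0.064900 = 117.0885 × 1.067052 = S$124.94

S$124.94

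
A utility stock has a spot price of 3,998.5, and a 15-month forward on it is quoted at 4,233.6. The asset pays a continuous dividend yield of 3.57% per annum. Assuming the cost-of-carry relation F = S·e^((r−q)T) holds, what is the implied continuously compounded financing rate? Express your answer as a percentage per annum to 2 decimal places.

From F = S·e^((r−q)T): (r − q) = ln(F/S)/T
ln(4233.6/3998.5) = ln(1.058797) = 0.057133
(r − q) = 0.057133 / (15/12) = 0.045706
r = ln(F/S)/T + q = 0.045706 + 0.0357 = 0.081406
r = 8.14%

8.14%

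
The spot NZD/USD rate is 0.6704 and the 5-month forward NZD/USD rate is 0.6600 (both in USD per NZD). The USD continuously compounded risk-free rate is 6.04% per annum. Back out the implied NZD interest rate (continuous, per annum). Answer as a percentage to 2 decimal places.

F = S·e^((r_USD − r_NZD)T) ⇒ r_NZD = r_USD − ln(F/S)/T
ln(0.6600/0.6704) = -0.015635; /(5/12) = -0.037524
r_NZD = 0.0604 + 0.037524 = 0.097924
r_NZD = 9.79%

9.79%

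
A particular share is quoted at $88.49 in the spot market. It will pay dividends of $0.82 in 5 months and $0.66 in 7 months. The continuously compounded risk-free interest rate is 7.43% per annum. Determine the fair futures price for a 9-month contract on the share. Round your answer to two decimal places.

PV(dividends) I = 0.82·e^(−0.0743·5/12) + 0.66·e^(−0.0743·7/12)
I = 0.7950 + 0.6320 = 1.4270
F = (S − I)·e^(rT) = (88.49 − 1.4270) · e^(0.0743·9/12)
= 87.0630 · e^0.055725 = 87.0630 × 1.057307 = $92.05

$92.05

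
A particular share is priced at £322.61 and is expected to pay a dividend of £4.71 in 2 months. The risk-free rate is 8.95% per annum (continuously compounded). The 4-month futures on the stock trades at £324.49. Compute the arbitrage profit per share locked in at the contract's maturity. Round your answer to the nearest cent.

PV(dividends) I = 4.71·e^(−0.0895·2/12) = 4.6403
Fair futures F* = (S − I)·e^(rT) = (322.61 − 4.6403)·e^0.029833 = 317.9697 × 1.030282 = 327.5985
Market £324.49 < fair 327.5985: forward underpriced → reverse cash-and-carry (short the stock, invest proceeds at r, pay the dividends, go long the forward).
Profit at T = |F_mkt − F*| = |324.49 − 327.5985| = £3.11 per share

£3.11 per share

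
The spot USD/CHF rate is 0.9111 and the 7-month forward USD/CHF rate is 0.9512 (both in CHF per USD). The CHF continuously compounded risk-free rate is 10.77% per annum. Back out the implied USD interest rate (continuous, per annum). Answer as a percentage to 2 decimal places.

3.39%

F = S·e^((r_CHF − r_USD)T) ⇒ r_USD = r_CHF − ln(F/S)/T
ln(0.9512/0.9111) = 0.043072; /(7/12) = 0.073838
r_USD = 0.1077 − 0.073838 = 0.033862
r_USD = 3.39%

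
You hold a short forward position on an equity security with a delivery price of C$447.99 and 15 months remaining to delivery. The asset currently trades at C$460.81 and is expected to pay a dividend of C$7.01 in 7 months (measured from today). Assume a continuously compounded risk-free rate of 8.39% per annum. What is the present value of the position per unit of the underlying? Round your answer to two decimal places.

-C$50.75

PV(remaining dividends) I = 7.01·e^(−0.0839·7/12) = 6.6752
Current forward F = (S − I)·e^(rT) = (460.81 − 6.6752)·e^(0.0839·15/12) = 454.1348 × 1.110572 = 504.3494
Value (long) = (F − K)·e^(−rT) = (504.3494 − 447.99) × 0.900437 = 50.7481
Short position value = −(long value) = -C$50.75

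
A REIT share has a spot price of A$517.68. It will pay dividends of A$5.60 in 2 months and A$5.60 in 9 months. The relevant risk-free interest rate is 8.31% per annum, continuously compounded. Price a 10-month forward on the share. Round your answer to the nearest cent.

A$543.24

PV(dividends) I = 5.60·e^(−0.0831·2/12) + 5.60·e^(−0.0831·9/12)
I = 5.5230 + 5.2616 = 10.7846
F = (S − I)·e^(rT) = (517.68 − 10.7846) · e^(0.0831·10/12)
= 506.8954 · e^0.069250 = 506.8954 × 1.071704 = A$543.24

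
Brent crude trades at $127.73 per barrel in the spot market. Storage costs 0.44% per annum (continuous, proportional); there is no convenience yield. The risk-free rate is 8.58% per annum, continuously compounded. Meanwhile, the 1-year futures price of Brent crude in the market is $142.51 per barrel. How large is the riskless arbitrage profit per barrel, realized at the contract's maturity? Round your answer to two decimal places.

Fair futures: F* = S·e^(carry·T), with carry = (r + u) = 0.0858 + 0.0044 = 0.0902
F* = 127.73 · e^(0.0902 × 1) = 127.73 · e^0.090200 = 127.73 × 1.094393 = $139.7868
Market $142.51 > fair $139.7868: forward overpriced → cash-and-carry (buy spot, short the forward).
At maturity, profit = |F_mkt − F*| = |142.51 − 139.7868| = $2.72 per barrel

$2.72 per barrel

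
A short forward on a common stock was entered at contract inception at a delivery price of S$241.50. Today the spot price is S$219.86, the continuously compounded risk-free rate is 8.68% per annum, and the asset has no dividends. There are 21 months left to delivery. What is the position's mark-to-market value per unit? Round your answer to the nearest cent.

-S$12.39

Current fair forward for the remaining 21 months: F = S·e^(r·T), r = 0.0868
F = 219.86 · e^(0.0868 × 21/12) = 219.86 × 1.164044 = 255.9267
Value of long forward = (F − K)·e^(−rT) = (255.9267 − 241.50) · e^(−0.0868·21/12)
= 14.4267 × 0.859074 = 12.39
Short position value = −(long value) = -S$12.39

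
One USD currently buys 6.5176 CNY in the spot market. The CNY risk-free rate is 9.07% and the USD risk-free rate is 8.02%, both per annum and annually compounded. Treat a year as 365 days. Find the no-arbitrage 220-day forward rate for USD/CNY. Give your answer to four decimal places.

By covered interest parity, F = S · (1+r_CNY)^T / (1+r_USD)^T
= 6.5176 × 1.053723 / 1.047597 = 6.5176 × 1.005848
F = 6.5557 CNY per USD

6.5557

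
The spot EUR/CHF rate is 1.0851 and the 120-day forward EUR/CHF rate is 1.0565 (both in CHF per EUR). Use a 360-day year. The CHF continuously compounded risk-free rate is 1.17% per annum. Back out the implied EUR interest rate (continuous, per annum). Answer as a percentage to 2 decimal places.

F = S·e^((r_CHF − r_EUR)T) ⇒ r_EUR = r_CHF − ln(F/S)/T
ln(1.0565/1.0851) = -0.026711; /(120/360) = -0.080133
r_EUR = 0.0117 + 0.080133 = 0.091833
r_EUR = 9.18%

9.18%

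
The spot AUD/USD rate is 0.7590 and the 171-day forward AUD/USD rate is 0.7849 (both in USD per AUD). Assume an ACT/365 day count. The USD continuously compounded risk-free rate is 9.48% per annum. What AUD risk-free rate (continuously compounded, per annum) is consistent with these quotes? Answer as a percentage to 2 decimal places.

2.32%

F = S·e^((r_USD − r_AUD)T) ⇒ r_AUD = r_USD − ln(F/S)/T
ln(0.7849/0.7590) = 0.033555; /(171/365) = 0.071623
r_AUD = 0.0948 − 0.071623 = 0.023177
r_AUD = 2.32%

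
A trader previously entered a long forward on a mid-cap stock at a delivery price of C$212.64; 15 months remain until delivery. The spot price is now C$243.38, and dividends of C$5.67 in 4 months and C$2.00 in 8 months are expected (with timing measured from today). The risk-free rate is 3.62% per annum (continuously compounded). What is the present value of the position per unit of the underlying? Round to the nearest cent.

PV(remaining dividends) I = 5.67·e^(−0.0362·4/12) + 2.00·e^(−0.0362·8/12) = 7.5543
Current forward F = (S − I)·e^(rT) = (243.38 − 7.5543)·e^(0.0362·15/12) = 235.8257 × 1.046289 = 246.7418
Value (long) = (F − K)·e^(−rT) = (246.7418 − 212.64) × 0.955759 = 32.5931
Value = C$32.59

C$32.59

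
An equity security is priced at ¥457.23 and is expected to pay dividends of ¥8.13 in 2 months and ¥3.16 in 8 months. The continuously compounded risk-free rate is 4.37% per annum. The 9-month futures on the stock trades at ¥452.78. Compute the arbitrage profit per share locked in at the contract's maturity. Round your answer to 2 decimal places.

PV(dividends) I = 8.13·e^(−0.0437·2/12) + 3.16·e^(−0.0437·8/12) = 11.1403
Fair futures F* = (S − I)·e^(rT) = (457.23 − 11.1403)·e^0.032775 = 446.0897 × 1.033318 = 460.9525
Market ¥452.78 < fair 460.9525: forward underpriced → reverse cash-and-carry (short the stock, invest proceeds at r, pay the dividends, go long the forward).
Profit at T = |F_mkt − F*| = |452.78 − 460.9525| = ¥8.17 per share

¥8.17 per share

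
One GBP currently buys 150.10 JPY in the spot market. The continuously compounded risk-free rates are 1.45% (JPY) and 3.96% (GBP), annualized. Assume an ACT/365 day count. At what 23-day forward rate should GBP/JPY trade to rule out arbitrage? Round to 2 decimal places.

F = S·e^((r_JPY − r_GBP)T) = 150.10 · e^((0.0145 − 0.0396) × 23/365)
= 150.10 · e^-0.001582 = 150.10 × 0.998419
F = 149.86 JPY per GBP

149.86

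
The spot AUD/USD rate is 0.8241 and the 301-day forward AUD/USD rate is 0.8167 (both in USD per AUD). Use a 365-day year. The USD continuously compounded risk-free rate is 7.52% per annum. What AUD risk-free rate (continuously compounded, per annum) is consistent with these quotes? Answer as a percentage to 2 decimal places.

F = S·e^((r_USD − r_AUD)T) ⇒ r_AUD = r_USD − ln(F/S)/T
ln(0.8167/0.8241) = -0.009020; /(301/365) = -0.010938
r_AUD = 0.0752 + 0.010938 = 0.086138
r_AUD = 8.61%

8.61%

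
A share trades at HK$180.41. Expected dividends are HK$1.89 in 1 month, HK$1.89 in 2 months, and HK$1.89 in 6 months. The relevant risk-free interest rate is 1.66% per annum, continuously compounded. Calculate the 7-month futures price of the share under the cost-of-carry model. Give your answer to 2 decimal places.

PV(dividends) I = 1.89·e^(−0.0166·1/12) + 1.89·e^(−0.0166·2/12) + 1.89·e^(−0.0166·6/12)
I = 1.8874 + 1.8848 + 1.8744 = 5.6466
F = (S − I)·e^(rT) = (180.41 − 5.6466) · e^(0.0166·7/12)
= 174.7634 · e^0.009683 = 174.7634 × 1.009730 = HK$176.46

HK$176.46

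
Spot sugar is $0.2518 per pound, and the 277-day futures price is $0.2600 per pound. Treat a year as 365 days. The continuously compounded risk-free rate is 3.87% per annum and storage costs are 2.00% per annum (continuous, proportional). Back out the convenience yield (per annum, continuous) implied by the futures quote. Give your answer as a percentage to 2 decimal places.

F = S·e^((r+u−y)T) ⇒ (r+u−y) = ln(F/S)/T
ln(0.2600/0.2518) = 0.032047; /T ⇒ 0.042228
y = r + u − ln(F/S)/T = 0.0387 + 0.0200 − 0.042228 = 0.016472
y = 1.65%

1.65%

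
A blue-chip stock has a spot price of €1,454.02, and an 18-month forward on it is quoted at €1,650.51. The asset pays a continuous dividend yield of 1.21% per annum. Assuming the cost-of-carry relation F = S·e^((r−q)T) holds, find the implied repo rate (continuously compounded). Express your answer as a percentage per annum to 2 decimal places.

9.66%

From F = S·e^((r−q)T): (r − q) = ln(F/S)/T
ln(1650.51/1454.02) = ln(1.135136) = 0.126752
(r − q) = 0.126752 / (18/12) = 0.084501
r = ln(F/S)/T + q = 0.084501 + 0.0121 = 0.096601
r = 9.66%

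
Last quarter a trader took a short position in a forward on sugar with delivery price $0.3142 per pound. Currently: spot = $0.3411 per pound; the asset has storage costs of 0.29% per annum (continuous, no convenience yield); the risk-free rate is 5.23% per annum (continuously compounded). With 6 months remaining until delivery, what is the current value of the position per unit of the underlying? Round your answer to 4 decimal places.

-$0.0355 per pound

Current fair forward for the remaining 6 months: F = S·e^((r + u)·T), (r + u) = 0.0523 + 0.0029 = 0.0552
F = 0.3411 · e^(0.0552 × 6/12) = 0.3411 × 1.027984 = 0.3506
Value of long forward = (F − K)·e^(−rT) = (0.3506 − 0.3142) · e^(−0.0523·6/12)
= 0.0364 × 0.974189 = 0.0355
Short position value = −(long value) = -$0.0355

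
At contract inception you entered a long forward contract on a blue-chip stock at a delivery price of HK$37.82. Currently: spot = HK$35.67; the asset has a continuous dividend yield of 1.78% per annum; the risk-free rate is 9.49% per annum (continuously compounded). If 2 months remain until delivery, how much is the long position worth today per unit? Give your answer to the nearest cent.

-HK$1.66

Current fair forward for the remaining 2 months: F = S·e^((r − q)·T), (r − q) = 0.0949 − 0.0178 = 0.0771
F = 35.67 · e^(0.0771 × 2/12) = 35.67 × 1.012933 = 36.1313
Value of long forward = (F − K)·e^(−rT) = (36.1313 − 37.82) · e^(−0.0949·2/12)
= -1.6887 × 0.984308 = -1.66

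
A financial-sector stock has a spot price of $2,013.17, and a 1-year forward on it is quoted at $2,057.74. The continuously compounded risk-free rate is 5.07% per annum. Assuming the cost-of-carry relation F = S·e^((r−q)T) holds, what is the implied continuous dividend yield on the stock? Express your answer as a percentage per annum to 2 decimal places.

2.88%

From F = S·e^((r−q)T): (r − q) = ln(F/S)/T
ln(2057.74/2013.17) = ln(1.022139) = 0.021897
(r − q) = 0.021897 / (1) = 0.021897
q = r − ln(F/S)/T = 0.0507 − 0.021897 = 0.028803
q = 2.88%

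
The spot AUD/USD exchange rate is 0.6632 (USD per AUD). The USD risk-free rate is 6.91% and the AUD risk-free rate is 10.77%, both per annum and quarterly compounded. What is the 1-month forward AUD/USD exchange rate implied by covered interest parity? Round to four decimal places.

By covered interest parity, F = S · (1+r_USD/4)^(4T) / (1+r_AUD/4)^(4T)
= 0.6632 × 1.005725 / 1.008896 = 0.6632 × 0.996857
F = 0.6611 USD per AUD

0.6611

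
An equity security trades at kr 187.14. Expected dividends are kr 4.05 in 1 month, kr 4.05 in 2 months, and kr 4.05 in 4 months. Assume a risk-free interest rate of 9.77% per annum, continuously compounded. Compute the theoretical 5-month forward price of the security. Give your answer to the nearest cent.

PV(dividends) I = 4.05·e^(−0.0977·1/12) + 4.05·e^(−0.0977·2/12) + 4.05·e^(−0.0977·4/12)
I = 4.0172 + 3.9846 + 3.9202 = 11.9220
F = (S − I)·e^(rT) = (187.14 − 11.9220) · e^(0.0977·5/12)
= 175.2180 · e^0.040708 = 175.2180 × 1.041548 = kr 182.50

kr 182.50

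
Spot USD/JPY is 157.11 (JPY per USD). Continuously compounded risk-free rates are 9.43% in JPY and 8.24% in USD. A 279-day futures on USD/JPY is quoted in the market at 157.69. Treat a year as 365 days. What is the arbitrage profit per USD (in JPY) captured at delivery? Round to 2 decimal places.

0.86 per USD (in JPY)

Fair futures: F* = S·e^(carry·T), with carry = (r_JPY − r_USD) = 0.0943 − 0.0824 = 0.0119
F* = 157.11 · e^(0.0119 × 279/365) = 157.11 · e^0.009096 = 157.11 × 1.009137 = 158.5455
Market 157.69 < fair 158.5455: forward underpriced → reverse cash-and-carry (short spot, go long the forward).
At maturity, profit = |F_mkt − F*| = |157.69 − 158.5455| = 0.86 per USD (in JPY)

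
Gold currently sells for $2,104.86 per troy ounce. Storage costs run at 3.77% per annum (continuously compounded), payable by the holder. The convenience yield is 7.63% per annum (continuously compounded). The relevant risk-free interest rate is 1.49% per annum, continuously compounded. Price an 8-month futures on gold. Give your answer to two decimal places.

$2,071.86 per troy ounce

Net carry = r + u − y = 0.0149 + 0.0377 − 0.0763 = -0.0237
F = S·e^((r+u−y)T) = 2104.86 · e^(-0.0237 × 8/12) = 2104.86 · e^-0.01580000
= 2104.86 × 0.98432417 = $2,071.86 per troy ounce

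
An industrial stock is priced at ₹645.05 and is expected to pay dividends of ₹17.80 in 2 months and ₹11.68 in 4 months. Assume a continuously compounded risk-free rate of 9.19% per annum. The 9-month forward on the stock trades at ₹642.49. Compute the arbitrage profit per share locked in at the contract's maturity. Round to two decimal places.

PV(dividends) I = 17.80·e^(−0.0919·2/12) + 11.68·e^(−0.0919·4/12) = 28.8571
Fair forward F* = (S − I)·e^(rT) = (645.05 − 28.8571)·e^0.068925 = 616.1929 × 1.071356 = 660.1620
Market ₹642.49 < fair 660.1620: forward underpriced → reverse cash-and-carry (short the stock, invest proceeds at r, pay the dividends, go long the forward).
Profit at T = |F_mkt − F*| = |642.49 − 660.1620| = ₹17.67 per share

₹17.67 per share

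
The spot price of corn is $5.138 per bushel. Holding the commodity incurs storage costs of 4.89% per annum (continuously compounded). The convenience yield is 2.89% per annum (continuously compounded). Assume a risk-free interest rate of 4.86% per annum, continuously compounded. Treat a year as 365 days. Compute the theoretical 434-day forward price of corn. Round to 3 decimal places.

Net carry = r + u − y = 0.0486 + 0.0489 − 0.0289 = 0.0686
F = S·e^((r+u−y)T) = 5.138 · e^(0.0686 × 434/365) = 5.138 · e^0.081568
= 5.138 × 1.084987 = $5.575 per bushel

$5.575 per bushel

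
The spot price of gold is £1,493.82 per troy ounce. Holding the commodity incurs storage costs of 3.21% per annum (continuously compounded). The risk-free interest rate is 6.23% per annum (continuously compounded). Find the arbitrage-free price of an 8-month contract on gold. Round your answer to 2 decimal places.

Net carry = r + u − y = 0.0623 + 0.0321 − 0.0000 = 0.0944
F = S·e^((r+u−y)T) = 1493.82 · e^(0.0944 × 8/12) = 1493.82 · e^0.06293333
= 1493.82 × 1.06495584 = £1,590.85 per troy ounce

£1,590.85 per troy ounce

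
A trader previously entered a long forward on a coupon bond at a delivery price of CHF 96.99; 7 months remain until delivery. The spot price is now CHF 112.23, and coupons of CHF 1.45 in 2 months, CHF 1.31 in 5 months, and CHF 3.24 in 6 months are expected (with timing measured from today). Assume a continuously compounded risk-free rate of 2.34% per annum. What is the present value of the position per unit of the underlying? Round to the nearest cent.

CHF 10.61

PV(remaining coupons) I = 1.45·e^(−0.0234·2/12) + 1.31·e^(−0.0234·5/12) + 3.24·e^(−0.0234·6/12) = 5.9440
Current forward F = (S − I)·e^(rT) = (112.23 − 5.9440)·e^(0.0234·7/12) = 106.2860 × 1.013744 = 107.7468
Value (long) = (F − K)·e^(−rT) = (107.7468 − 96.99) × 0.986443 = 10.6110
Value = CHF 10.61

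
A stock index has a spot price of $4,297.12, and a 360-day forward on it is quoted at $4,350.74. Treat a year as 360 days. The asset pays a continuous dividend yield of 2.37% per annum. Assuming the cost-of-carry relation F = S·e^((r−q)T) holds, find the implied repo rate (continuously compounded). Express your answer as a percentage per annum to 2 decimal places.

3.61%

From F = S·e^((r−q)T): (r − q) = ln(F/S)/T
ln(4350.74/4297.12) = ln(1.012478) = 0.012401
(r − q) = 0.012401 / (360/360) = 0.012401
r = ln(F/S)/T + q = 0.012401 + 0.0237 = 0.036101
r = 3.61%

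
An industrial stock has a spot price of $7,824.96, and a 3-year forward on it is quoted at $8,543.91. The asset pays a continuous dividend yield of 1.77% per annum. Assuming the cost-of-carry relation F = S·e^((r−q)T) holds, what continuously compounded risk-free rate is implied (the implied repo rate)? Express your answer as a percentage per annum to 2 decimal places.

From F = S·e^((r−q)T): (r − q) = ln(F/S)/T
ln(8543.91/7824.96) = ln(1.091879) = 0.087900
(r − q) = 0.087900 / (3) = 0.029300
r = ln(F/S)/T + q = 0.029300 + 0.0177 = 0.047000
r = 4.70%

4.70%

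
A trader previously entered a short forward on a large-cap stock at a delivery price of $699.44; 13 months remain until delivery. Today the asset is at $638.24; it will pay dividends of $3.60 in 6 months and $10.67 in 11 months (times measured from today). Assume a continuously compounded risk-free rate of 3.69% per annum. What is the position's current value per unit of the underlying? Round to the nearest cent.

$47.64

PV(remaining dividends) I = 3.60·e^(−0.0369·6/12) + 10.67·e^(−0.0369·11/12) = 13.8493
Current forward F = (S − I)·e^(rT) = (638.24 − 13.8493)·e^(0.0369·13/12) = 624.3907 × 1.040785 = 649.8565
Value (long) = (F − K)·e^(−rT) = (649.8565 − 699.44) × 0.960813 = -47.6405
Short position value = −(long value) = $47.64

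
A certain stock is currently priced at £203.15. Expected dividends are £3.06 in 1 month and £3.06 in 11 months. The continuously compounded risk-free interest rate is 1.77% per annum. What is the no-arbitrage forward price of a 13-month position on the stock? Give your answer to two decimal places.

£200.90

PV(dividends) I = 3.06·e^(−0.0177·1/12) + 3.06·e^(−0.0177·11/12)
I = 3.0555 + 3.0108 = 6.0663
F = (S − I)·e^(rT) = (203.15 − 6.0663) · e^(0.0177·13/12)
= 197.0837 · e^0.019175 = 197.0837 × 1.019360 = £200.90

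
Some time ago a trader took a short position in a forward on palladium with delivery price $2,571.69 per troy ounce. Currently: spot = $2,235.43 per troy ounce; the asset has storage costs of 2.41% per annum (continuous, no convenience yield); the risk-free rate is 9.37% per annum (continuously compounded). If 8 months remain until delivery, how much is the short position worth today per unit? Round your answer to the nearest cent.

$144.32 per troy ounce

Current fair forward for the remaining 8 months: F = S·e^((r + u)·T), (r + u) = 0.0937 + 0.0241 = 0.1178
F = 2235.43 · e^(0.1178 × 8/12) = 2235.43 × 1.08169941 = 2418.0633
Value of long forward = (F − K)·e^(−rT) = (2418.0633 − 2571.69) · e^(−0.0937·8/12)
= -153.6267 × 0.93944438 = -144.32
Short position value = −(long value) = $144.32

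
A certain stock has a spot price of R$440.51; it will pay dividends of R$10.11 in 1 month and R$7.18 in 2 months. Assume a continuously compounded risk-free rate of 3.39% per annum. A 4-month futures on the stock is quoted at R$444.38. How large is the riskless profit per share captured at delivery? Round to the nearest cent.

R$16.28 per share

PV(dividends) I = 10.11·e^(−0.0339·1/12) + 7.18·e^(−0.0339·2/12) = 17.2210
Fair futures F* = (S − I)·e^(rT) = (440.51 − 17.2210)·e^0.011300 = 423.2890 × 1.011364 = 428.0993
Market R$444.38 > fair 428.0993: forward overpriced → cash-and-carry (borrow at r, buy the stock and collect the dividends, short the forward).
Profit at T = |F_mkt − F*| = |444.38 − 428.0993| = R$16.28 per share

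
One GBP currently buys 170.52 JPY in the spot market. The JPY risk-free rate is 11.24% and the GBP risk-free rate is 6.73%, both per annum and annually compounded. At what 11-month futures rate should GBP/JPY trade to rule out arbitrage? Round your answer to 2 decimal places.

By covered interest parity, F = S · (1+r_JPY)^T / (1+r_GBP)^T
= 170.52 × 1.102569 / 1.061523 = 170.52 × 1.038667
F = 177.11 JPY per GBP

177.11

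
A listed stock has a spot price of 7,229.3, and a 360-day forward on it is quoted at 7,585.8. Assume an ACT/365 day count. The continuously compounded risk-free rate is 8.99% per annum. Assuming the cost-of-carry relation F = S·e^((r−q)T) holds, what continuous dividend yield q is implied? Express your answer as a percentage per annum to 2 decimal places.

From F = S·e^((r−q)T): (r − q) = ln(F/S)/T
ln(7585.8/7229.3) = ln(1.049313) = 0.048136
(r − q) = 0.048136 / (360/365) = 0.048805
q = r − ln(F/S)/T = 0.0899 − 0.048805 = 0.041095
q = 4.11%

4.11%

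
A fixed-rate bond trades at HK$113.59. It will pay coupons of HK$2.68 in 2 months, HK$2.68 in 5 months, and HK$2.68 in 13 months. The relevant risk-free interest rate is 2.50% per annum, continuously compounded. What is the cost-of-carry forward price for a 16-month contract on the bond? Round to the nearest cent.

HK$109.24

PV(coupons) I = 2.68·e^(−0.0250·2/12) + 2.68·e^(−0.0250·5/12) + 2.68·e^(−0.0250·13/12)
I = 2.6689 + 2.6522 + 2.6084 = 7.9295
F = (S − I)·e^(rT) = (113.59 − 7.9295) · e^(0.0250·16/12)
= 105.6605 · e^0.033333 = 105.6605 × 1.033895 = HK$109.24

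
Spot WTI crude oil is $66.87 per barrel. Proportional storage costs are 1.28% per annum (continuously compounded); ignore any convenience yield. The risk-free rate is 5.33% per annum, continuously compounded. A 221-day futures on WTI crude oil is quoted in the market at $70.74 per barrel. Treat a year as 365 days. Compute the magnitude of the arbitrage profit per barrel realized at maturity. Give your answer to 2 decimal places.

$1.14 per barrel

Fair futures: F* = S·e^(carry·T), with carry = (r + u) = 0.0533 + 0.0128 = 0.0661
F* = 66.87 · e^(0.0661 × 221/365) = 66.87 · e^0.040022 = 66.87 × 1.040834 = $69.6006
Market $70.74 > fair $69.6006: forward overpriced → cash-and-carry (buy spot, short the forward).
At maturity, profit = |F_mkt − F*| = |70.74 − 69.6006| = $1.14 per barrel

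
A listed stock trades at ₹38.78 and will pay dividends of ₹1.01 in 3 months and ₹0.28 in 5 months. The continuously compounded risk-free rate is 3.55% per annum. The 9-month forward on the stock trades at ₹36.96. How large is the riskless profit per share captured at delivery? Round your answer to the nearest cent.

₹1.55 per share

PV(dividends) I = 1.01·e^(−0.0355·3/12) + 0.28·e^(−0.0355·5/12) = 1.2770
Fair forward F* = (S − I)·e^(rT) = (38.78 − 1.2770)·e^0.026625 = 37.5030 × 1.026983 = 38.5149
Market ₹36.96 < fair 38.5149: forward underpriced → reverse cash-and-carry (short the stock, invest proceeds at r, pay the dividends, go long the forward).
Profit at T = |F_mkt − F*| = |36.96 − 38.5149| = ₹1.55 per share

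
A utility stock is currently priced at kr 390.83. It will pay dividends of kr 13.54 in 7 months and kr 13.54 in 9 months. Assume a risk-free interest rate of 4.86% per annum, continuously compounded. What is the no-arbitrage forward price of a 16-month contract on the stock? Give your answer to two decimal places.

kr 389.02

PV(dividends) I = 13.54·e^(−0.0486·7/12) + 13.54·e^(−0.0486·9/12)
I = 13.1615 + 13.0554 = 26.2169
F = (S − I)·e^(rT) = (390.83 − 26.2169) · e^(0.0486·16/12)
= 364.6131 · e^0.064800 = 364.6131 × 1.066946 = kr 389.02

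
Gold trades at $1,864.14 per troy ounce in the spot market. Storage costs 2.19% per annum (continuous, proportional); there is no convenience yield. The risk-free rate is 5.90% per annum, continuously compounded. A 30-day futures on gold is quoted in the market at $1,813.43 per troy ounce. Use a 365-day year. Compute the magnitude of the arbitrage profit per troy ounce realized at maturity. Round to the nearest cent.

$63.15 per troy ounce

Fair futures: F* = S·e^(carry·T), with carry = (r + u) = 0.0590 + 0.0219 = 0.0809
F* = 1864.14 · e^(0.0809 × 30/365) = 1864.14 · e^0.00664932 = 1864.14 × 1.00667148 = $1876.5766
Market $1813.43 < fair $1876.5766: forward underpriced → reverse cash-and-carry (short spot, go long the forward).
At maturity, profit = |F_mkt − F*| = |1813.43 − 1876.5766| = $63.15 per troy ounce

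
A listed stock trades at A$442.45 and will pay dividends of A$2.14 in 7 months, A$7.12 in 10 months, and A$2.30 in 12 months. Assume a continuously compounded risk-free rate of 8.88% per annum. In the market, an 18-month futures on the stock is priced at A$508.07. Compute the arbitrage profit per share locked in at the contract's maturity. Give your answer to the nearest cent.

PV(dividends) I = 2.14·e^(−0.0888·7/12) + 7.12·e^(−0.0888·10/12) + 2.30·e^(−0.0888·12/12) = 10.7487
Fair futures F* = (S − I)·e^(rT) = (442.45 − 10.7487)·e^0.133200 = 431.7013 × 1.142478 = 493.2092
Market A$508.07 > fair 493.2092: forward overpriced → cash-and-carry (borrow at r, buy the stock and collect the dividends, short the forward).
Profit at T = |F_mkt − F*| = |508.07 − 493.2092| = A$14.86 per share

A$14.86 per share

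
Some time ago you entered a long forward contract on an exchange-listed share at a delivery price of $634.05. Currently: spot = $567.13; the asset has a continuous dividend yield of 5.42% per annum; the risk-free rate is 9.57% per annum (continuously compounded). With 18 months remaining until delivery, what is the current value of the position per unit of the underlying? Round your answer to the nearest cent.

-$26.42

Current fair forward for the remaining 18 months: F = S·e^((r − q)·T), (r − q) = 0.0957 − 0.0542 = 0.0415
F = 567.13 · e^(0.0415 × 18/12) = 567.13 × 1.064228 = 603.5556
Value of long forward = (F − K)·e^(−rT) = (603.5556 − 634.05) · e^(−0.0957·18/12)
= -30.4944 × 0.866277 = -26.42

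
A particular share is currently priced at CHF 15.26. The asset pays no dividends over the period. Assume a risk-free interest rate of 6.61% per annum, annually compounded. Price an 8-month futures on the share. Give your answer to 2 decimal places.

CHF 15.93

F = S · (1+r)^T
= 15.26 × 1.043595
F = CHF 15.93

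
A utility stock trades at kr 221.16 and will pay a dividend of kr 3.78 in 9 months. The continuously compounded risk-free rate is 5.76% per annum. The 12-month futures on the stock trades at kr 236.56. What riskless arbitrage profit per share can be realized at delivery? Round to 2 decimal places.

PV(dividends) I = 3.78·e^(−0.0576·9/12) = 3.6202
Fair futures F* = (S − I)·e^(rT) = (221.16 − 3.6202)·e^0.057600 = 217.5398 × 1.059291 = 230.4380
Market kr 236.56 > fair 230.4380: forward overpriced → cash-and-carry (borrow at r, buy the stock and collect the dividends, short the forward).
Profit at T = |F_mkt − F*| = |236.56 − 230.4380| = kr 6.12 per share

kr 6.12 per share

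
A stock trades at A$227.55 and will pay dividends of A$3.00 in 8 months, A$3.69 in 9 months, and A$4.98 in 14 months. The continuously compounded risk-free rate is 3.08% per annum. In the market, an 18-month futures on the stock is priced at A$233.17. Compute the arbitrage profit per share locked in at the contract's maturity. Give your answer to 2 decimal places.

PV(dividends) I = 3.00·e^(−0.0308·8/12) + 3.69·e^(−0.0308·9/12) + 4.98·e^(−0.0308·14/12) = 11.3490
Fair futures F* = (S − I)·e^(rT) = (227.55 − 11.3490)·e^0.046200 = 216.2010 × 1.047284 = 226.4238
Market A$233.17 > fair 226.4238: forward overpriced → cash-and-carry (borrow at r, buy the stock and collect the dividends, short the forward).
Profit at T = |F_mkt − F*| = |233.17 − 226.4238| = A$6.75 per share

A$6.75 per share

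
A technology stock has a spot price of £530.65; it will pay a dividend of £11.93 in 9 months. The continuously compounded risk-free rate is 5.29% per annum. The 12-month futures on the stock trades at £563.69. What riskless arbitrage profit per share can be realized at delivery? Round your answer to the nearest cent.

£16.30 per share

PV(dividends) I = 11.93·e^(−0.0529·9/12) = 11.4659
Fair futures F* = (S − I)·e^(rT) = (530.65 − 11.4659)·e^0.052900 = 519.1841 × 1.054324 = 547.3883
Market £563.69 > fair 547.3883: forward overpriced → cash-and-carry (borrow at r, buy the stock and collect the dividends, short the forward).
Profit at T = |F_mkt − F*| = |563.69 − 547.3883| = £16.30 per share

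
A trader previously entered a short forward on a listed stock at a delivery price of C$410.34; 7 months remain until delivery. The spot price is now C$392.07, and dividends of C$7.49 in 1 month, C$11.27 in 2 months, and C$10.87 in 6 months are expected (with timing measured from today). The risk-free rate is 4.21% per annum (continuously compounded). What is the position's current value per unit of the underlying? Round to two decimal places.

C$37.61

PV(remaining dividends) I = 7.49·e^(−0.0421·1/12) + 11.27·e^(−0.0421·2/12) + 10.87·e^(−0.0421·6/12) = 29.2985
Current forward F = (S − I)·e^(rT) = (392.07 − 29.2985)·e^(0.0421·7/12) = 362.7715 × 1.024862 = 371.7907
Value (long) = (F − K)·e^(−rT) = (371.7907 − 410.34) × 0.975741 = -37.6141
Short position value = −(long value) = C$37.61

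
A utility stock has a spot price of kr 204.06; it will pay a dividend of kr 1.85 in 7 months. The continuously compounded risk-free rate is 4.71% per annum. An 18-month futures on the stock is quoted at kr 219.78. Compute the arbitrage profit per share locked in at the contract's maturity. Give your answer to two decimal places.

PV(dividends) I = 1.85·e^(−0.0471·7/12) = 1.7999
Fair futures F* = (S − I)·e^(rT) = (204.06 − 1.7999)·e^0.070650 = 202.2601 × 1.073206 = 217.0668
Market kr 219.78 > fair 217.0668: forward overpriced → cash-and-carry (borrow at r, buy the stock and collect the dividends, short the forward).
Profit at T = |F_mkt − F*| = |219.78 − 217.0668| = kr 2.71 per share

kr 2.71 per share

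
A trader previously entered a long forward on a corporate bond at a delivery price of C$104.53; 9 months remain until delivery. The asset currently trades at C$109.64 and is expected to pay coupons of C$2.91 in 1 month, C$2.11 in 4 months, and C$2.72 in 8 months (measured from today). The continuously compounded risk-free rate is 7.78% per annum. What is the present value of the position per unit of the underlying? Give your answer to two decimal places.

PV(remaining coupons) I = 2.91·e^(−0.0778·1/12) + 2.11·e^(−0.0778·4/12) + 2.72·e^(−0.0778·8/12) = 7.5297
Current forward F = (S − I)·e^(rT) = (109.64 − 7.5297)·e^(0.0778·9/12) = 102.1103 × 1.060086 = 108.2457
Value (long) = (F − K)·e^(−rT) = (108.2457 − 104.53) × 0.943320 = 3.5051
Value = C$3.51

C$3.51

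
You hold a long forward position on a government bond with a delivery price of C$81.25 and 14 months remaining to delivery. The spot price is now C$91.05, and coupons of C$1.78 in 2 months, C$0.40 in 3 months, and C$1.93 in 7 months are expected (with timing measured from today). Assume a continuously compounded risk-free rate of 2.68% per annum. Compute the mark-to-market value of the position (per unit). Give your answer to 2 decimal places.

PV(remaining coupons) I = 1.78·e^(−0.0268·2/12) + 0.40·e^(−0.0268·3/12) + 1.93·e^(−0.0268·7/12) = 4.0695
Current forward F = (S − I)·e^(rT) = (91.05 − 4.0695)·e^(0.0268·14/12) = 86.9805 × 1.031761 = 89.7431
Value (long) = (F − K)·e^(−rT) = (89.7431 − 81.25) × 0.969217 = 8.2317
Value = C$8.23

C$8.23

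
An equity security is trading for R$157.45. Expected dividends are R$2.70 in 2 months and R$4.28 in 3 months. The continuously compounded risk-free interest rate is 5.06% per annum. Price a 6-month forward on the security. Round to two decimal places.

PV(dividends) I = 2.70·e^(−0.0506·2/12) + 4.28·e^(−0.0506·3/12)
I = 2.6773 + 4.2262 = 6.9035
F = (S − I)·e^(rT) = (157.45 − 6.9035) · e^(0.0506·6/12)
= 150.5465 · e^0.025300 = 150.5465 × 1.025623 = R$154.40

R$154.40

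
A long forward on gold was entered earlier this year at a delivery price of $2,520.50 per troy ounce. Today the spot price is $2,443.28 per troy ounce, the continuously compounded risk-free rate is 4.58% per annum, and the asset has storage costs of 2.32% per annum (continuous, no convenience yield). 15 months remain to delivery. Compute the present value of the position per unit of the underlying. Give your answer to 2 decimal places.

Current fair forward for the remaining 15 months: F = S·e^((r + u)·T), (r + u) = 0.0458 + 0.0232 = 0.0690
F = 2443.28 · e^(0.0690 × 15/12) = 2443.28 × 1.09007881 = 2663.3678
Value of long forward = (F − K)·e^(−rT) = (2663.3678 − 2520.50) · e^(−0.0458·15/12)
= 142.8678 × 0.94435795 = 134.92

$134.92 per troy ounce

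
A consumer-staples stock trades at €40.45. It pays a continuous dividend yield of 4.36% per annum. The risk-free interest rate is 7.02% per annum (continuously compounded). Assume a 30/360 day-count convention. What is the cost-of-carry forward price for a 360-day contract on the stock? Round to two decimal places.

F = S·e^((r − q)T) = 40.45 · e^((0.0702 − 0.0436) × 360/360)
= 40.45 · e^0.026600 = 40.45 × 1.026957
F = €41.54

€41.54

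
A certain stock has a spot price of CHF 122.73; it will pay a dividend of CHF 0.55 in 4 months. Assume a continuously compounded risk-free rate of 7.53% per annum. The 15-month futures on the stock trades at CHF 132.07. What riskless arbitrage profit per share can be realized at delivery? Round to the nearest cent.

CHF 2.18 per share

PV(dividends) I = 0.55·e^(−0.0753·4/12) = 0.5364
Fair futures F* = (S − I)·e^(rT) = (122.73 − 0.5364)·e^0.094125 = 122.1936 × 1.098697 = 134.2537
Market CHF 132.07 < fair 134.2537: forward underpriced → reverse cash-and-carry (short the stock, invest proceeds at r, pay the dividends, go long the forward).
Profit at T = |F_mkt − F*| = |132.07 − 134.2537| = CHF 2.18 per share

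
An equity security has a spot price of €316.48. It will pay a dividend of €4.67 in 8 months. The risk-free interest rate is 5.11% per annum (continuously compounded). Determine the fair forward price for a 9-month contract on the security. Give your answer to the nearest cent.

PV(dividends) I = 4.67·e^(−0.0511·8/12)
I = 4.5136
F = (S − I)·e^(rT) = (316.48 − 4.5136) · e^(0.0511·9/12)
= 311.9664 · e^0.038325 = 311.9664 × 1.039069 = €324.15

€324.15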